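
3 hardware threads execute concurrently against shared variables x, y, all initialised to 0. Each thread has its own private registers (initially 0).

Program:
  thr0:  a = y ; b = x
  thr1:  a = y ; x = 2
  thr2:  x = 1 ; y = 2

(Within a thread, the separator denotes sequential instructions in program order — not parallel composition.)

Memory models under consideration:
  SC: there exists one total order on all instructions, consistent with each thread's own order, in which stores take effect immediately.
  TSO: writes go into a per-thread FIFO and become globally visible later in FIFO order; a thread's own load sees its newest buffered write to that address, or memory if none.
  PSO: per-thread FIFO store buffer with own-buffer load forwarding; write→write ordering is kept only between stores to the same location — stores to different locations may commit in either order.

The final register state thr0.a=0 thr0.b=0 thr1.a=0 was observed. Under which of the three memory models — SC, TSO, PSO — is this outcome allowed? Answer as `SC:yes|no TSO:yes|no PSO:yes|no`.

outcome vector order: (thr0.a,thr0.b,thr1.a)
under SC → 000; 002; 010; 012; 020; 022; 210; 212; 220; 222
under TSO → 000; 002; 010; 012; 020; 022; 210; 212; 220; 222
under PSO → 000; 002; 010; 012; 020; 022; 200; 202; 210; 212; 220; 222
target 000 ∈ {SC,TSO,PSO}

SC:yes TSO:yes PSO:yes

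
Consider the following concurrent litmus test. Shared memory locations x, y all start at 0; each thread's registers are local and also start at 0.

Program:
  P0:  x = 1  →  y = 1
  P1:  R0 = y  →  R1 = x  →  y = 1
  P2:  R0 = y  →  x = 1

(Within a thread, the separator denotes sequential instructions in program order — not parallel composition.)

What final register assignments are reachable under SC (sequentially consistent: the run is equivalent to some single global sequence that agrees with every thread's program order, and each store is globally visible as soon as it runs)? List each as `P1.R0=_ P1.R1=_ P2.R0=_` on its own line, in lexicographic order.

outcome vector order: (P1.R0,P1.R1,P2.R0)
|SC outcomes| = 6

P1.R0=0 P1.R1=0 P2.R0=0
P1.R0=0 P1.R1=0 P2.R0=1
P1.R0=0 P1.R1=1 P2.R0=0
P1.R0=0 P1.R1=1 P2.R0=1
P1.R0=1 P1.R1=1 P2.R0=0
P1.R0=1 P1.R1=1 P2.R0=1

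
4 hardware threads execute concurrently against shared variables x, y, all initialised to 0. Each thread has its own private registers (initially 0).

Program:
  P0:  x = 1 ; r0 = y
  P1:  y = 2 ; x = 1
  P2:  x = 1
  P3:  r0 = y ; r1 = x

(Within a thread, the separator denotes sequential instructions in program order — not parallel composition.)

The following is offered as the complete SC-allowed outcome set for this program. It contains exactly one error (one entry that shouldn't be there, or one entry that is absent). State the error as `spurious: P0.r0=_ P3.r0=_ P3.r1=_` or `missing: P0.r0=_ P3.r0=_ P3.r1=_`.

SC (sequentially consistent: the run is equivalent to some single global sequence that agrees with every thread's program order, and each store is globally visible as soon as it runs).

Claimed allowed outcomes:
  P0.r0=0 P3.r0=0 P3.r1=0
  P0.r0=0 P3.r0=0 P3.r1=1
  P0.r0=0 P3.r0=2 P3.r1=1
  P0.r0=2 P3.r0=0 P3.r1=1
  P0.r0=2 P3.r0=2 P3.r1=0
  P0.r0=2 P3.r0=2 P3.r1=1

outcome vector order: (P0.r0,P3.r0,P3.r1)
SC: 7 outcomes — {<0 0 0>, <0 0 1>, <0 2 1>, <2 0 0>, <2 0 1>, <2 2 0>, <2 2 1>}
SC∖claimed = {<2 0 0>}

missing: P0.r0=2 P3.r0=0 P3.r1=0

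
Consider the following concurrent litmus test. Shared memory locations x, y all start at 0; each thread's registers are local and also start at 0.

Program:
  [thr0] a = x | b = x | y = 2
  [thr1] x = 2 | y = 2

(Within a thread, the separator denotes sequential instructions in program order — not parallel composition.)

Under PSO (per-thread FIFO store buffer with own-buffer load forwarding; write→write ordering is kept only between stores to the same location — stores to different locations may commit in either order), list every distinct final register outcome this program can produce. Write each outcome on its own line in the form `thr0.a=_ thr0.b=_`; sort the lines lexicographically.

thr0.a=0 thr0.b=0
thr0.a=0 thr0.b=2
thr0.a=2 thr0.b=2

outcome vector order: (thr0.a,thr0.b)
|PSO outcomes| = 3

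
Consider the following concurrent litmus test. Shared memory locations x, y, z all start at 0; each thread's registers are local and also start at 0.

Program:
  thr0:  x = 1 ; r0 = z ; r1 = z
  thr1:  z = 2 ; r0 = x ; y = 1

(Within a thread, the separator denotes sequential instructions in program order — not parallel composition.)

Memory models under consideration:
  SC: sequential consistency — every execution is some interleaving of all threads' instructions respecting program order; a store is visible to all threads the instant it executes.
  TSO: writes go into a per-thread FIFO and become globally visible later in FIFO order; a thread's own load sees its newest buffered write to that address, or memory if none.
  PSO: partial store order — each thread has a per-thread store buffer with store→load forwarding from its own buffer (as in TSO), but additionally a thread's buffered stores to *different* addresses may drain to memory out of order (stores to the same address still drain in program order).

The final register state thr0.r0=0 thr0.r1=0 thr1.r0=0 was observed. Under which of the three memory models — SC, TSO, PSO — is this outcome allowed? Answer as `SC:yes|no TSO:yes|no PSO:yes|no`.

outcome vector order: (thr0.r0,thr0.r1,thr1.r0)
under SC → <0 0 1>; <0 2 1>; <2 2 0>; <2 2 1>
under TSO → <0 0 0>; <0 0 1>; <0 2 0>; <0 2 1>; <2 2 0>; <2 2 1>
under PSO → <0 0 0>; <0 0 1>; <0 2 0>; <0 2 1>; <2 2 0>; <2 2 1>
target <0 0 0> ∈ {TSO,PSO}

SC:no TSO:yes PSO:yes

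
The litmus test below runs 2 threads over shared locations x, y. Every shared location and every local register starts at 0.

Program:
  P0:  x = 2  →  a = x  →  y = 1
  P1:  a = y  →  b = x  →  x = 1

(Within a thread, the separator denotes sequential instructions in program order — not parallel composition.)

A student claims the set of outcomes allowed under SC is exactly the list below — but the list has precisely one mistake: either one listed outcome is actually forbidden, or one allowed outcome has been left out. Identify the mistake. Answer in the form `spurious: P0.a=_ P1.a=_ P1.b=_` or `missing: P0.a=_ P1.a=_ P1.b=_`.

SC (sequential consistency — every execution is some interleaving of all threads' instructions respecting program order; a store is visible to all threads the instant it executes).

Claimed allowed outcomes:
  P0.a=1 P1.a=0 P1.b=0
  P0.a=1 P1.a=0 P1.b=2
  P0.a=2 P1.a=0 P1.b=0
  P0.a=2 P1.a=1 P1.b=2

missing: P0.a=2 P1.a=0 P1.b=2

outcome vector order: (P0.a,P1.a,P1.b)
SC: 5 outcomes — {(1,0,0) (1,0,2) (2,0,0) (2,0,2) (2,1,2)}
SC∖claimed = {(2,0,2)}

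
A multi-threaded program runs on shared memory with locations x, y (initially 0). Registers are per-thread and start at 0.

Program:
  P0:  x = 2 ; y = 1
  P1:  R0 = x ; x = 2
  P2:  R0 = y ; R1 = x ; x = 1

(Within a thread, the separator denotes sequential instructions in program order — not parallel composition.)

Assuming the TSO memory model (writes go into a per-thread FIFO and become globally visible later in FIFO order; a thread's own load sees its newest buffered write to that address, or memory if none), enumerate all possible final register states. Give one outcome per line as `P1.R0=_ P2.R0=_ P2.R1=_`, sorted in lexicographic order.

outcome vector order: (P1.R0,P2.R0,P2.R1)
|TSO outcomes| = 9

P1.R0=0 P2.R0=0 P2.R1=0
P1.R0=0 P2.R0=0 P2.R1=2
P1.R0=0 P2.R0=1 P2.R1=2
P1.R0=1 P2.R0=0 P2.R1=0
P1.R0=1 P2.R0=0 P2.R1=2
P1.R0=1 P2.R0=1 P2.R1=2
P1.R0=2 P2.R0=0 P2.R1=0
P1.R0=2 P2.R0=0 P2.R1=2
P1.R0=2 P2.R0=1 P2.R1=2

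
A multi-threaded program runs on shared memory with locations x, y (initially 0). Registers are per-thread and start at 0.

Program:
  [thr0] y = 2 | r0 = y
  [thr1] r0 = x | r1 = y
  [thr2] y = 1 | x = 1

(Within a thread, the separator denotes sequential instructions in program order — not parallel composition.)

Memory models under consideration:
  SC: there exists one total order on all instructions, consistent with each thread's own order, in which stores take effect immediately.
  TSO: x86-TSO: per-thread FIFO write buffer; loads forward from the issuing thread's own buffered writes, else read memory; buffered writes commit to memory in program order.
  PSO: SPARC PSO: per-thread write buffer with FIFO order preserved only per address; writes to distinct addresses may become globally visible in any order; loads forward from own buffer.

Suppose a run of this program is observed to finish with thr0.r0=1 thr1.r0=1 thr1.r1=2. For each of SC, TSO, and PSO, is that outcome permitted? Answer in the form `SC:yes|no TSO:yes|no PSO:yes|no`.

outcome vector order: (thr0.r0,thr1.r0,thr1.r1)
SC: 9 outcomes — {100, 101, 102, 111, 200, 201, 202, 211, 212}
TSO: 9 outcomes — {100, 101, 102, 111, 200, 201, 202, 211, 212}
PSO: 12 outcomes — {100, 101, 102, 110, 111, 112, 200, 201, 202, 210, 211, 212}
target 112 ∈ {PSO}

SC:no TSO:no PSO:yes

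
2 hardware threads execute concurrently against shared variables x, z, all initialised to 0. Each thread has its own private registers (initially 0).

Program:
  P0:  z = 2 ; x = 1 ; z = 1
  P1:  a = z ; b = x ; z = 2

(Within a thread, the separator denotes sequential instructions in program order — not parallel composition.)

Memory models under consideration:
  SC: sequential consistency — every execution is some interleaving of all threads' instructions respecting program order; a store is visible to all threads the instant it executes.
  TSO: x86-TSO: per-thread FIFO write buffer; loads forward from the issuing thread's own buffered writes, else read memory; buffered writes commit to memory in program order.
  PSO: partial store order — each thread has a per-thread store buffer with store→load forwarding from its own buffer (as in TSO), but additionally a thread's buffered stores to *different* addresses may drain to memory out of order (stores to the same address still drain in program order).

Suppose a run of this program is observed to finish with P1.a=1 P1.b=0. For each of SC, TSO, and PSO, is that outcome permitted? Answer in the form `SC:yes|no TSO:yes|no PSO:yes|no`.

outcome vector order: (P1.a,P1.b)
under SC → 0/0; 0/1; 1/1; 2/0; 2/1
under TSO → 0/0; 0/1; 1/1; 2/0; 2/1
under PSO → 0/0; 0/1; 1/0; 1/1; 2/0; 2/1
target 1/0 ∈ {PSO}

SC:no TSO:no PSO:yes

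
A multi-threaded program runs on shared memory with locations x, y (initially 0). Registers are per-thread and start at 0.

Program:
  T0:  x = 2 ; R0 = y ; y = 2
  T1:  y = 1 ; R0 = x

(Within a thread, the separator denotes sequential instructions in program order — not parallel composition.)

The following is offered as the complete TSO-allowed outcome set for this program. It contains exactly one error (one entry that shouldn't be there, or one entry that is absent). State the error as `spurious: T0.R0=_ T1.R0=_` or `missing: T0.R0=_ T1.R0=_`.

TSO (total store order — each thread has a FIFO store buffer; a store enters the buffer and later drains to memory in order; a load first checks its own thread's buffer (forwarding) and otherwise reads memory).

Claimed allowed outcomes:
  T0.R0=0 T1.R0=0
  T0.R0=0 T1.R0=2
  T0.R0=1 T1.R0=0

missing: T0.R0=1 T1.R0=2

outcome vector order: (T0.R0,T1.R0)
under TSO → <0 0> <0 2> <1 0> <1 2>
TSO∖claimed = {<1 2>}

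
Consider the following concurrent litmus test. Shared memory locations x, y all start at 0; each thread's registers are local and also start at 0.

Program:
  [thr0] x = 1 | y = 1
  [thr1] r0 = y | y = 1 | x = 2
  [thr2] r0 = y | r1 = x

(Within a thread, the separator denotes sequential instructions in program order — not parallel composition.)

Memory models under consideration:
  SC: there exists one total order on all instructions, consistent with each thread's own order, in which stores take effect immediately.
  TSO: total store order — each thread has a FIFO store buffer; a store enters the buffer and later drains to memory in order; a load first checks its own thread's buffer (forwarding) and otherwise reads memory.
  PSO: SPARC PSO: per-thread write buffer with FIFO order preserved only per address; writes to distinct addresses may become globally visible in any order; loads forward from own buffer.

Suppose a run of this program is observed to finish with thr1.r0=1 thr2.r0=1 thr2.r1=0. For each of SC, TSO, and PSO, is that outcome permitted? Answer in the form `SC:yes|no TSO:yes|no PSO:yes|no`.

SC:no TSO:no PSO:yes

outcome vector order: (thr1.r0,thr2.r0,thr2.r1)
SC (11): (0,0,0); (0,0,1); (0,0,2); (0,1,0); (0,1,1); (0,1,2); (1,0,0); (1,0,1); (1,0,2); (1,1,1); (1,1,2)
TSO (11): (0,0,0); (0,0,1); (0,0,2); (0,1,0); (0,1,1); (0,1,2); (1,0,0); (1,0,1); (1,0,2); (1,1,1); (1,1,2)
PSO (12): (0,0,0); (0,0,1); (0,0,2); (0,1,0); (0,1,1); (0,1,2); (1,0,0); (1,0,1); (1,0,2); (1,1,0); (1,1,1); (1,1,2)
target (1,1,0) ∈ {PSO}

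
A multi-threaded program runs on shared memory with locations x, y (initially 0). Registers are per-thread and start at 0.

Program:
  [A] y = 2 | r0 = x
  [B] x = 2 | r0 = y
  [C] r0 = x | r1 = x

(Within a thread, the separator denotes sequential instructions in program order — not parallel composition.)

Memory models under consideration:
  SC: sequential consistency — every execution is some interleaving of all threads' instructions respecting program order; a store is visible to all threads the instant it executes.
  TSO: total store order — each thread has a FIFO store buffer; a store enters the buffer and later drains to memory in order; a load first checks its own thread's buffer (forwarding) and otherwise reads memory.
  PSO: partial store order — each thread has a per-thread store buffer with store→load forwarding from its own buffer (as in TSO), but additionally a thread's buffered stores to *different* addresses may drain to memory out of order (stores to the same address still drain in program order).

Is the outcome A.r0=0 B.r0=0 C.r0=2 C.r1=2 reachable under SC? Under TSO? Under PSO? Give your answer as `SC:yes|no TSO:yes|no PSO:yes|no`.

SC:no TSO:yes PSO:yes

outcome vector order: (A.r0,B.r0,C.r0,C.r1)
SC: 9 outcomes — {0200, 0202, 0222, 2000, 2002, 2022, 2200, 2202, 2222}
TSO: 12 outcomes — {0000, 0002, 0022, 0200, 0202, 0222, 2000, 2002, 2022, 2200, 2202, 2222}
PSO: 12 outcomes — {0000, 0002, 0022, 0200, 0202, 0222, 2000, 2002, 2022, 2200, 2202, 2222}
target 0022 ∈ {TSO,PSO}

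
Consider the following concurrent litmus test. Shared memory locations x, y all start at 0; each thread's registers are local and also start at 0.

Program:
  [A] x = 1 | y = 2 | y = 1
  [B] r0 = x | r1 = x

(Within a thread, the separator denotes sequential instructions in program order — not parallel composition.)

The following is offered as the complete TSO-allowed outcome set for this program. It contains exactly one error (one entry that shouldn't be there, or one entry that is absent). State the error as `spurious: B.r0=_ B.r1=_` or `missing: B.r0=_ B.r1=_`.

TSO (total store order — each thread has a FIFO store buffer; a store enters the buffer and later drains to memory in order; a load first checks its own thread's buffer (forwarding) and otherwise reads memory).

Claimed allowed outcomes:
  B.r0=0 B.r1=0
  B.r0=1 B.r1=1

missing: B.r0=0 B.r1=1

outcome vector order: (B.r0,B.r1)
under TSO → 0/0 0/1 1/1
TSO∖claimed = {0/1}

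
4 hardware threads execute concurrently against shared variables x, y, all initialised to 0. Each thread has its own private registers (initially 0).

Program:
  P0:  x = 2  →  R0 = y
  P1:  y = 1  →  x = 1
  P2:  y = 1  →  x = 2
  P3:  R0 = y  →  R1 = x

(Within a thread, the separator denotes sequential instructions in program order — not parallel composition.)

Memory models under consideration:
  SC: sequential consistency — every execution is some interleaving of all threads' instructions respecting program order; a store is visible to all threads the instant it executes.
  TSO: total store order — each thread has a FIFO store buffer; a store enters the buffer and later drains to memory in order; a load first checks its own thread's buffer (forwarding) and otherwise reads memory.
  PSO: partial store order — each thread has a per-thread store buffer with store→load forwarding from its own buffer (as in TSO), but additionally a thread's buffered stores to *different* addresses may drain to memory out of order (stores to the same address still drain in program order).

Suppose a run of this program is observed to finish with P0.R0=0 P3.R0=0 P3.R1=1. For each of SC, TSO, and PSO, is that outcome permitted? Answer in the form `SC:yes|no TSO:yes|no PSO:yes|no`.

SC:yes TSO:yes PSO:yes

outcome vector order: (P0.R0,P3.R0,P3.R1)
SC (11): <0 0 0>; <0 0 1>; <0 0 2>; <0 1 1>; <0 1 2>; <1 0 0>; <1 0 1>; <1 0 2>; <1 1 0>; <1 1 1>; <1 1 2>
TSO (12): <0 0 0>; <0 0 1>; <0 0 2>; <0 1 0>; <0 1 1>; <0 1 2>; <1 0 0>; <1 0 1>; <1 0 2>; <1 1 0>; <1 1 1>; <1 1 2>
PSO (12): <0 0 0>; <0 0 1>; <0 0 2>; <0 1 0>; <0 1 1>; <0 1 2>; <1 0 0>; <1 0 1>; <1 0 2>; <1 1 0>; <1 1 1>; <1 1 2>
target <0 0 1> ∈ {SC,TSO,PSO}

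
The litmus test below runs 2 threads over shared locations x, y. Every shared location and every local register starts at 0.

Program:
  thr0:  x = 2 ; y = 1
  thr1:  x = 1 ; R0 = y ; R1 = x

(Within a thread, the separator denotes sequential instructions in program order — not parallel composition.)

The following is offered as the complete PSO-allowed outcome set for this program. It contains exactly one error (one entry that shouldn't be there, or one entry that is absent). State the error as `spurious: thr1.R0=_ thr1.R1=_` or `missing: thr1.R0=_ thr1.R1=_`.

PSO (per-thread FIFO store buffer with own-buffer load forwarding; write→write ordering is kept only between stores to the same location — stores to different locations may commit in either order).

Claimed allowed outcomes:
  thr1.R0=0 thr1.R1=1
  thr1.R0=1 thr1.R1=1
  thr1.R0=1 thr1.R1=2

outcome vector order: (thr1.R0,thr1.R1)
[PSO] allowed = {(0,1); (0,2); (1,1); (1,2)}
PSO∖claimed = {(0,2)}

missing: thr1.R0=0 thr1.R1=2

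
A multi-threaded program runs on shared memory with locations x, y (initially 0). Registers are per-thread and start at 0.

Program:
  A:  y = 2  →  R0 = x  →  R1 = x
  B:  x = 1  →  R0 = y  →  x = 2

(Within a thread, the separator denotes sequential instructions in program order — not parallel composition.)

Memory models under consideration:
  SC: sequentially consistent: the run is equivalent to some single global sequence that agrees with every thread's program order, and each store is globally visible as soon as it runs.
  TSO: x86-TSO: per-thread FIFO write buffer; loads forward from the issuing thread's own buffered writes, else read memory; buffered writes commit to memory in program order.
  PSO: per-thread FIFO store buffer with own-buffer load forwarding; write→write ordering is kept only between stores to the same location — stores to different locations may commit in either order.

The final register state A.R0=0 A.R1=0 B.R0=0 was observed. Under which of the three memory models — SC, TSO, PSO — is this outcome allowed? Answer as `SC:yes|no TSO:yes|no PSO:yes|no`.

outcome vector order: (A.R0,A.R1,B.R0)
under SC → 002, 012, 022, 110, 112, 120, 122, 220, 222
under TSO → 000, 002, 010, 012, 020, 022, 110, 112, 120, 122, 220, 222
under PSO → 000, 002, 010, 012, 020, 022, 110, 112, 120, 122, 220, 222
target 000 ∈ {TSO,PSO}

SC:no TSO:yes PSO:yes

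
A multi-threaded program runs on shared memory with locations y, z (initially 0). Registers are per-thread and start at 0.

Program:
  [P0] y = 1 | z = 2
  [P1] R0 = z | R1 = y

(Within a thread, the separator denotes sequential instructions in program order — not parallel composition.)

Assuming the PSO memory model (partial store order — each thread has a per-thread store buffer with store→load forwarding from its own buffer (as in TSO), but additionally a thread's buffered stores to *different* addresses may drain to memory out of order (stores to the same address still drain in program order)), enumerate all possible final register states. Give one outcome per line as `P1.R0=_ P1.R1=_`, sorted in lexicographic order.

P1.R0=0 P1.R1=0
P1.R0=0 P1.R1=1
P1.R0=2 P1.R1=0
P1.R0=2 P1.R1=1

outcome vector order: (P1.R0,P1.R1)
|PSO outcomes| = 4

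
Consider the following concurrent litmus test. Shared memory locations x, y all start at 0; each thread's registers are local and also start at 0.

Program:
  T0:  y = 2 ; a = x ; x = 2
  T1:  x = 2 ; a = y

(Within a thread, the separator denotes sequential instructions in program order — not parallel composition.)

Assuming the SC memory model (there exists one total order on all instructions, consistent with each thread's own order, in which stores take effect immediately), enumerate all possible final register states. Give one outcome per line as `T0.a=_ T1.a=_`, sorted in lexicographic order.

outcome vector order: (T0.a,T1.a)
|SC outcomes| = 3

T0.a=0 T1.a=2
T0.a=2 T1.a=0
T0.a=2 T1.a=2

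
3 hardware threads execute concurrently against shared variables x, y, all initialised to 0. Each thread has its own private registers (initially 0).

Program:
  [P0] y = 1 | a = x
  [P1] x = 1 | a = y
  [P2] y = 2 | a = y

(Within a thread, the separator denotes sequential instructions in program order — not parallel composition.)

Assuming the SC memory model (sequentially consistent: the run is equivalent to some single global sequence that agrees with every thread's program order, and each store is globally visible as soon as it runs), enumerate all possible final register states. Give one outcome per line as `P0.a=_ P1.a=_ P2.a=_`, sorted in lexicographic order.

outcome vector order: (P0.a,P1.a,P2.a)
|SC outcomes| = 9

P0.a=0 P1.a=1 P2.a=1
P0.a=0 P1.a=1 P2.a=2
P0.a=0 P1.a=2 P2.a=2
P0.a=1 P1.a=0 P2.a=1
P0.a=1 P1.a=0 P2.a=2
P0.a=1 P1.a=1 P2.a=1
P0.a=1 P1.a=1 P2.a=2
P0.a=1 P1.a=2 P2.a=1
P0.a=1 P1.a=2 P2.a=2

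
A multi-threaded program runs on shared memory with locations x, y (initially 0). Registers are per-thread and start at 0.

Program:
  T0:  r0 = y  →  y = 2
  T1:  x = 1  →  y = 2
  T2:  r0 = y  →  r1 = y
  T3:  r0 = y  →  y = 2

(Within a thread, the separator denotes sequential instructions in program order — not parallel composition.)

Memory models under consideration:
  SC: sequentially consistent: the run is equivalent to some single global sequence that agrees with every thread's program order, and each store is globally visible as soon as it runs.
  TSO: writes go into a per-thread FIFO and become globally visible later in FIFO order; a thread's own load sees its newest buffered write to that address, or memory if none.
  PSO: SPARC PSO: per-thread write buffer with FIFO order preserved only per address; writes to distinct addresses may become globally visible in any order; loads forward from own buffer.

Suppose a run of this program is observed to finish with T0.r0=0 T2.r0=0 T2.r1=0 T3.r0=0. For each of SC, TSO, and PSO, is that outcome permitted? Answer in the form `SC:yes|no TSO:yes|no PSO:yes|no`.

SC:yes TSO:yes PSO:yes

outcome vector order: (T0.r0,T2.r0,T2.r1,T3.r0)
SC (12): <0 0 0 0> <0 0 0 2> <0 0 2 0> <0 0 2 2> <0 2 2 0> <0 2 2 2> <2 0 0 0> <2 0 0 2> <2 0 2 0> <2 0 2 2> <2 2 2 0> <2 2 2 2>
TSO (12): <0 0 0 0> <0 0 0 2> <0 0 2 0> <0 0 2 2> <0 2 2 0> <0 2 2 2> <2 0 0 0> <2 0 0 2> <2 0 2 0> <2 0 2 2> <2 2 2 0> <2 2 2 2>
PSO (12): <0 0 0 0> <0 0 0 2> <0 0 2 0> <0 0 2 2> <0 2 2 0> <0 2 2 2> <2 0 0 0> <2 0 0 2> <2 0 2 0> <2 0 2 2> <2 2 2 0> <2 2 2 2>
target <0 0 0 0> ∈ {SC,TSO,PSO}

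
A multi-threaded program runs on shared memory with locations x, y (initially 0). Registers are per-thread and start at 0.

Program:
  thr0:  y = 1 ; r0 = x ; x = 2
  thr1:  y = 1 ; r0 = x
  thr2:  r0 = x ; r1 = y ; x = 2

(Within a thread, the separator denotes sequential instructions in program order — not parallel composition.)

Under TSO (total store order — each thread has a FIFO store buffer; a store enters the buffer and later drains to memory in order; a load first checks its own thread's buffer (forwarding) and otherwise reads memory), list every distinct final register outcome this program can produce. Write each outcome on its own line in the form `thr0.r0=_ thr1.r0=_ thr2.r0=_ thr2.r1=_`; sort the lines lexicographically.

outcome vector order: (thr0.r0,thr1.r0,thr2.r0,thr2.r1)
|TSO outcomes| = 10

thr0.r0=0 thr1.r0=0 thr2.r0=0 thr2.r1=0
thr0.r0=0 thr1.r0=0 thr2.r0=0 thr2.r1=1
thr0.r0=0 thr1.r0=0 thr2.r0=2 thr2.r1=1
thr0.r0=0 thr1.r0=2 thr2.r0=0 thr2.r1=0
thr0.r0=0 thr1.r0=2 thr2.r0=0 thr2.r1=1
thr0.r0=0 thr1.r0=2 thr2.r0=2 thr2.r1=1
thr0.r0=2 thr1.r0=0 thr2.r0=0 thr2.r1=0
thr0.r0=2 thr1.r0=0 thr2.r0=0 thr2.r1=1
thr0.r0=2 thr1.r0=2 thr2.r0=0 thr2.r1=0
thr0.r0=2 thr1.r0=2 thr2.r0=0 thr2.r1=1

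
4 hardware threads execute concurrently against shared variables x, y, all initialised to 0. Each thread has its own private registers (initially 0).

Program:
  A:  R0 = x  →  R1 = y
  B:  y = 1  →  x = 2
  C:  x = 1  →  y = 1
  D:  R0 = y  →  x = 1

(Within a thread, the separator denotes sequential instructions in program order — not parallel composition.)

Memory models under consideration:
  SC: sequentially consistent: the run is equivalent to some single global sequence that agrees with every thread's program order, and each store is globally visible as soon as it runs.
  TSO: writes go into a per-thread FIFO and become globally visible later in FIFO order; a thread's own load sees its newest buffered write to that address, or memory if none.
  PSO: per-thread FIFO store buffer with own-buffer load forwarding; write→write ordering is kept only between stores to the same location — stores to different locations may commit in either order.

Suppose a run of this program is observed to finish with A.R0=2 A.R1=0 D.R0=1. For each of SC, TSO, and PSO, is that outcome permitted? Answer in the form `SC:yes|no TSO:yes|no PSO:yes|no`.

outcome vector order: (A.R0,A.R1,D.R0)
[SC] allowed = {000, 001, 010, 011, 100, 101, 110, 111, 210, 211}
[TSO] allowed = {000, 001, 010, 011, 100, 101, 110, 111, 210, 211}
[PSO] allowed = {000, 001, 010, 011, 100, 101, 110, 111, 200, 201, 210, 211}
target 201 ∈ {PSO}

SC:no TSO:no PSO:yes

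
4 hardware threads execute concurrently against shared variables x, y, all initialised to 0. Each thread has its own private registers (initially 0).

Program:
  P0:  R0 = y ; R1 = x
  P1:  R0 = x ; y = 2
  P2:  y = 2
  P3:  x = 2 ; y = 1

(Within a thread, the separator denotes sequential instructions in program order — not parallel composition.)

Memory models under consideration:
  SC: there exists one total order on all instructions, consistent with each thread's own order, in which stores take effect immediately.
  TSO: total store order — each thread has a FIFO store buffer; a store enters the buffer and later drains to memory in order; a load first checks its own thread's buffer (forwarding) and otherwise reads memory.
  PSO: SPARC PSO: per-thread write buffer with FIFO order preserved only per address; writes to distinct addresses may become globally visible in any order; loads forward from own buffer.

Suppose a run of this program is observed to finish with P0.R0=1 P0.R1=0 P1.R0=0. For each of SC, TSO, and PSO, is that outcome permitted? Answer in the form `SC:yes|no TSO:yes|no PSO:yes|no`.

outcome vector order: (P0.R0,P0.R1,P1.R0)
SC (10): <0 0 0>, <0 0 2>, <0 2 0>, <0 2 2>, <1 2 0>, <1 2 2>, <2 0 0>, <2 0 2>, <2 2 0>, <2 2 2>
TSO (10): <0 0 0>, <0 0 2>, <0 2 0>, <0 2 2>, <1 2 0>, <1 2 2>, <2 0 0>, <2 0 2>, <2 2 0>, <2 2 2>
PSO (12): <0 0 0>, <0 0 2>, <0 2 0>, <0 2 2>, <1 0 0>, <1 0 2>, <1 2 0>, <1 2 2>, <2 0 0>, <2 0 2>, <2 2 0>, <2 2 2>
target <1 0 0> ∈ {PSO}

SC:no TSO:no PSO:yes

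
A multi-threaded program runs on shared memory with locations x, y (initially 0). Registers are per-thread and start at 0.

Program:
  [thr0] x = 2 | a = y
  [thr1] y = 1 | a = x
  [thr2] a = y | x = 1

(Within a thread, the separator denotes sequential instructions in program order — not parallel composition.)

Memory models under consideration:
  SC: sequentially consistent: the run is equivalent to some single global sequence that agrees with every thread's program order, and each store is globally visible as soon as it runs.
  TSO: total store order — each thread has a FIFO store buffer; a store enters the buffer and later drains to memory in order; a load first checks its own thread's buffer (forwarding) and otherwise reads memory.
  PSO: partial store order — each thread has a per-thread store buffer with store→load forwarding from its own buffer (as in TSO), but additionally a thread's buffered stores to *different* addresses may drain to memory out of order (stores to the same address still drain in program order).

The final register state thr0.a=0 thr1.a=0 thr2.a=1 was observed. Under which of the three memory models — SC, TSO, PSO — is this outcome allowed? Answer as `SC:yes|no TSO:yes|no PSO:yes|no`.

SC:no TSO:yes PSO:yes

outcome vector order: (thr0.a,thr1.a,thr2.a)
SC: 10 outcomes — {<0 1 0> <0 1 1> <0 2 0> <0 2 1> <1 0 0> <1 0 1> <1 1 0> <1 1 1> <1 2 0> <1 2 1>}
TSO: 12 outcomes — {<0 0 0> <0 0 1> <0 1 0> <0 1 1> <0 2 0> <0 2 1> <1 0 0> <1 0 1> <1 1 0> <1 1 1> <1 2 0> <1 2 1>}
PSO: 12 outcomes — {<0 0 0> <0 0 1> <0 1 0> <0 1 1> <0 2 0> <0 2 1> <1 0 0> <1 0 1> <1 1 0> <1 1 1> <1 2 0> <1 2 1>}
target <0 0 1> ∈ {TSO,PSO}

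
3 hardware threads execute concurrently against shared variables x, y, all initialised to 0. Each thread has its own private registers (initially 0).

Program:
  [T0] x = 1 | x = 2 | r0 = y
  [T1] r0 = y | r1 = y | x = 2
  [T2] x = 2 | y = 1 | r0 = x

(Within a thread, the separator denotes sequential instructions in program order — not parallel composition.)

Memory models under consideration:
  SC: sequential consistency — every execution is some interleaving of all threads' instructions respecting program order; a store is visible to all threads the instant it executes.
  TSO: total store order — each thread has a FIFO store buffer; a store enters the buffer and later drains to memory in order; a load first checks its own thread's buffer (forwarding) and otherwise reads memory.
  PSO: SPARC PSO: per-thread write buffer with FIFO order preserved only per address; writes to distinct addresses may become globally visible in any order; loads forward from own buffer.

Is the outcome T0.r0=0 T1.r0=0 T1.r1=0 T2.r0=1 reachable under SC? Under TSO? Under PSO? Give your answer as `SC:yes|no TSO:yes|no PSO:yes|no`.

outcome vector order: (T0.r0,T1.r0,T1.r1,T2.r0)
under SC → 0/0/0/2; 0/0/1/2; 0/1/1/2; 1/0/0/1; 1/0/0/2; 1/0/1/1; 1/0/1/2; 1/1/1/1; 1/1/1/2
under TSO → 0/0/0/1; 0/0/0/2; 0/0/1/1; 0/0/1/2; 0/1/1/1; 0/1/1/2; 1/0/0/1; 1/0/0/2; 1/0/1/1; 1/0/1/2; 1/1/1/1; 1/1/1/2
under PSO → 0/0/0/1; 0/0/0/2; 0/0/1/1; 0/0/1/2; 0/1/1/1; 0/1/1/2; 1/0/0/1; 1/0/0/2; 1/0/1/1; 1/0/1/2; 1/1/1/1; 1/1/1/2
target 0/0/0/1 ∈ {TSO,PSO}

SC:no TSO:yes PSO:yes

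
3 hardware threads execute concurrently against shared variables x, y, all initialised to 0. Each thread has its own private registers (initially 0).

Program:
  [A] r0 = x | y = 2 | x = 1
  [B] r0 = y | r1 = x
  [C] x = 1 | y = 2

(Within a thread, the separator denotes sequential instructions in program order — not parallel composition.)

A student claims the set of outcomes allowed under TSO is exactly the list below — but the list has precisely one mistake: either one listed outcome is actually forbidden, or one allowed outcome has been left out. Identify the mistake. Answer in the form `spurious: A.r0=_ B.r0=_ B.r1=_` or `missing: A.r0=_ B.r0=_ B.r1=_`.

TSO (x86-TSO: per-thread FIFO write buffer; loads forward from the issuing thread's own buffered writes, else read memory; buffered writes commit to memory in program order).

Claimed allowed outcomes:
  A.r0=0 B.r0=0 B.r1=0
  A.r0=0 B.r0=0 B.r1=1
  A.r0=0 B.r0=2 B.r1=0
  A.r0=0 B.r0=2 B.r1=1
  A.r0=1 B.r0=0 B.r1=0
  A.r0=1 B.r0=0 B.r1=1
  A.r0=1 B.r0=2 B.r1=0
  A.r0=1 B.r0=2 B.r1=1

outcome vector order: (A.r0,B.r0,B.r1)
TSO: 7 outcomes — {000, 001, 020, 021, 100, 101, 121}
claimed∖TSO = {120}

spurious: A.r0=1 B.r0=2 B.r1=0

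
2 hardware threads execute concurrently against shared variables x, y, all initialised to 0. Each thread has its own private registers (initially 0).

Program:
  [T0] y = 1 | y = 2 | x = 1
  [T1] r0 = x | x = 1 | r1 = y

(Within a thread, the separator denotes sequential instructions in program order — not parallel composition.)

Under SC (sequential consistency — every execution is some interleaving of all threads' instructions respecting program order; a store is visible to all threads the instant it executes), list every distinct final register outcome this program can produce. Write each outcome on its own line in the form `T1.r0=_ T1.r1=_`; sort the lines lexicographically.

outcome vector order: (T1.r0,T1.r1)
|SC outcomes| = 4

T1.r0=0 T1.r1=0
T1.r0=0 T1.r1=1
T1.r0=0 T1.r1=2
T1.r0=1 T1.r1=2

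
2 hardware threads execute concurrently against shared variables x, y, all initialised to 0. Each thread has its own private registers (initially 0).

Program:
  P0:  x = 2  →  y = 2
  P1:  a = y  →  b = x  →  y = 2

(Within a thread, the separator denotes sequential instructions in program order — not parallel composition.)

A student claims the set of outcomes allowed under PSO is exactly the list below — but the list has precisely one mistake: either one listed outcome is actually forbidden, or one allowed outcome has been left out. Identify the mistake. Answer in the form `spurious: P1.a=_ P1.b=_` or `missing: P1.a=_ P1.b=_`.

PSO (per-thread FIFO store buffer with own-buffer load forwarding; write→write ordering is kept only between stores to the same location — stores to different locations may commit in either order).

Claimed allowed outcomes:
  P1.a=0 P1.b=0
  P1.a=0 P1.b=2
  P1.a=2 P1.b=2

missing: P1.a=2 P1.b=0

outcome vector order: (P1.a,P1.b)
under PSO → <0 0> <0 2> <2 0> <2 2>
PSO∖claimed = {<2 0>}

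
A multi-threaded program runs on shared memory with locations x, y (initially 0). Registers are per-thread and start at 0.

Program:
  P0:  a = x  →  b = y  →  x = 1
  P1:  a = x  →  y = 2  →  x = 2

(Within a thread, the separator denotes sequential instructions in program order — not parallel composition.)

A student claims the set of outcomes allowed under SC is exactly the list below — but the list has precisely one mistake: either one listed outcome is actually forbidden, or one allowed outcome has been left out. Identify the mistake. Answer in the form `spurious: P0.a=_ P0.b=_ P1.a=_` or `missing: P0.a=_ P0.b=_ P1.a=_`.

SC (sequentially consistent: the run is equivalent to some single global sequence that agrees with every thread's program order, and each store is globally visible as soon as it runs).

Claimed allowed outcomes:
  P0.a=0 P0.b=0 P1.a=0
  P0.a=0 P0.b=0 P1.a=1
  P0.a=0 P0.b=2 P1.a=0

outcome vector order: (P0.a,P0.b,P1.a)
SC: 4 outcomes — {000 001 020 220}
SC∖claimed = {220}

missing: P0.a=2 P0.b=2 P1.a=0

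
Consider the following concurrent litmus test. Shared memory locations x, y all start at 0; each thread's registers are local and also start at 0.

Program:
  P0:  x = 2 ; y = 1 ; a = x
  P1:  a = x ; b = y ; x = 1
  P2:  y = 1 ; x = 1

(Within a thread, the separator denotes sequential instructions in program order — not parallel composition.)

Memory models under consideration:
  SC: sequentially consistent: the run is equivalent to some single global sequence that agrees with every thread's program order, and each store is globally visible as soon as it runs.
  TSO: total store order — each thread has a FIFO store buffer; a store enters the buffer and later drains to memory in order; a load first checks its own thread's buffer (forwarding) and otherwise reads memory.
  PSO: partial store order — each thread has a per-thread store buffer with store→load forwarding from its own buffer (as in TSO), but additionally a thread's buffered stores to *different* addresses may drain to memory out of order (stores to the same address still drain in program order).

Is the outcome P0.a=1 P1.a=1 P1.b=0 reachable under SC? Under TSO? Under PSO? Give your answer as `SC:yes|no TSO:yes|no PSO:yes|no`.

outcome vector order: (P0.a,P1.a,P1.b)
under SC → (1,0,0), (1,0,1), (1,1,1), (1,2,0), (1,2,1), (2,0,0), (2,0,1), (2,1,1), (2,2,0), (2,2,1)
under TSO → (1,0,0), (1,0,1), (1,1,1), (1,2,0), (1,2,1), (2,0,0), (2,0,1), (2,1,1), (2,2,0), (2,2,1)
under PSO → (1,0,0), (1,0,1), (1,1,0), (1,1,1), (1,2,0), (1,2,1), (2,0,0), (2,0,1), (2,1,0), (2,1,1), (2,2,0), (2,2,1)
target (1,1,0) ∈ {PSO}

SC:no TSO:no PSO:yes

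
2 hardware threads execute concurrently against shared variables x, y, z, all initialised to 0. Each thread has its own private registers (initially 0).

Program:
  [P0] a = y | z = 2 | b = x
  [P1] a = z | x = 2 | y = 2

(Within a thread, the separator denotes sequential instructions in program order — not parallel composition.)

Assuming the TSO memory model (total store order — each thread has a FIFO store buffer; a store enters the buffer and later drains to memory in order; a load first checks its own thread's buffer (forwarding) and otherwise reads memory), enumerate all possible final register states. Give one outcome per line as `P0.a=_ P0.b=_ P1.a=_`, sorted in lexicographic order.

outcome vector order: (P0.a,P0.b,P1.a)
|TSO outcomes| = 5

P0.a=0 P0.b=0 P1.a=0
P0.a=0 P0.b=0 P1.a=2
P0.a=0 P0.b=2 P1.a=0
P0.a=0 P0.b=2 P1.a=2
P0.a=2 P0.b=2 P1.a=0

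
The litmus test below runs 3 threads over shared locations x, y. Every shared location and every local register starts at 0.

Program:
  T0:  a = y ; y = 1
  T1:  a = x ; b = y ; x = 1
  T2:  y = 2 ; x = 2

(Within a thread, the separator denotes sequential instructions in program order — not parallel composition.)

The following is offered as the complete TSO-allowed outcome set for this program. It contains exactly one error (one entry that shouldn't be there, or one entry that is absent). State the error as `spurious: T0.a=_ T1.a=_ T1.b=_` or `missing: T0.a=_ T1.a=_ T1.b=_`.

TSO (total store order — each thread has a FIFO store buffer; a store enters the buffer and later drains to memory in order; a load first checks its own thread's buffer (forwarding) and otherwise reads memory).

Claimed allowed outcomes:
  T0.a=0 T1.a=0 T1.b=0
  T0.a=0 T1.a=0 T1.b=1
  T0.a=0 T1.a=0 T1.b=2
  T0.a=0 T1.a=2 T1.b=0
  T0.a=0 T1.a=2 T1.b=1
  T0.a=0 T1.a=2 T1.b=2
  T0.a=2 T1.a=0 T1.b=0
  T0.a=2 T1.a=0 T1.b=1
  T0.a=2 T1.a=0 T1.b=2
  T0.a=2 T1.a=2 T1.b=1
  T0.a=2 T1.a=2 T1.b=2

outcome vector order: (T0.a,T1.a,T1.b)
[TSO] allowed = {(0,0,0); (0,0,1); (0,0,2); (0,2,1); (0,2,2); (2,0,0); (2,0,1); (2,0,2); (2,2,1); (2,2,2)}
claimed∖TSO = {(0,2,0)}

spurious: T0.a=0 T1.a=2 T1.b=0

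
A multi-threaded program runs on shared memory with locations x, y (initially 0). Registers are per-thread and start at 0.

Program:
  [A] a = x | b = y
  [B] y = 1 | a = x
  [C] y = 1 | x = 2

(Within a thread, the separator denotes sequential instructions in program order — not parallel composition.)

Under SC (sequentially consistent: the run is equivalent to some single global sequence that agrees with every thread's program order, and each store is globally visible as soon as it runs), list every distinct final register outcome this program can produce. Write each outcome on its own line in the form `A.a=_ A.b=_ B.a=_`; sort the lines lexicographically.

outcome vector order: (A.a,A.b,B.a)
|SC outcomes| = 6

A.a=0 A.b=0 B.a=0
A.a=0 A.b=0 B.a=2
A.a=0 A.b=1 B.a=0
A.a=0 A.b=1 B.a=2
A.a=2 A.b=1 B.a=0
A.a=2 A.b=1 B.a=2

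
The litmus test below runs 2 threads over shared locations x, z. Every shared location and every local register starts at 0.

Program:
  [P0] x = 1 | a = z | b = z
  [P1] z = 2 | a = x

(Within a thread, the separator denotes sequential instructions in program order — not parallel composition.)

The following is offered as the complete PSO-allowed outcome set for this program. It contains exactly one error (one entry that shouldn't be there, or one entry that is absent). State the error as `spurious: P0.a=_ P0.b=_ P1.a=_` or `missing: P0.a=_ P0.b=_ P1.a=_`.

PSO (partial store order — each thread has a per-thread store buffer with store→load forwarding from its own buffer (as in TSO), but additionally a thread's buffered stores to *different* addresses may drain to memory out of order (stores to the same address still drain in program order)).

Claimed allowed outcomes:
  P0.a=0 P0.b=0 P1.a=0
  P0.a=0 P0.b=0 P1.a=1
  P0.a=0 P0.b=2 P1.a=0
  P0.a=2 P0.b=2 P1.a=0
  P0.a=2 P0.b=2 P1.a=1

missing: P0.a=0 P0.b=2 P1.a=1

outcome vector order: (P0.a,P0.b,P1.a)
PSO: 6 outcomes — {000; 001; 020; 021; 220; 221}
PSO∖claimed = {021}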